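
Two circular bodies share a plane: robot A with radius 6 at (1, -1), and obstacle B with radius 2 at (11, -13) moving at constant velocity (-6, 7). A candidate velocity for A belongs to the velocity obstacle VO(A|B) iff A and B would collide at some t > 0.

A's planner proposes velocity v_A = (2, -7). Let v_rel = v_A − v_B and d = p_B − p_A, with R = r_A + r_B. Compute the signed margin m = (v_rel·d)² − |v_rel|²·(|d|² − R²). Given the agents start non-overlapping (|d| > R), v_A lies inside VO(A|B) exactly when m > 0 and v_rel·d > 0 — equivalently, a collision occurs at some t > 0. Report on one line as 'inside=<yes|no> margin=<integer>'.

d = (10, -12),  |d|² = 244;  R = 6+2 = 8,  c = 244−8² = 180
v_rel = (8, -14),  |v_rel|² = 260;  v_rel·d = (8)·(10) + (-14)·(-12) = 248
260·t² − 496·t + 180 = 0  ⇒  m = 248² − 260·180 = 14704
m = 14704 > 0,  v_rel·d = 248 > 0  ⇒  inside

inside=yes margin=14704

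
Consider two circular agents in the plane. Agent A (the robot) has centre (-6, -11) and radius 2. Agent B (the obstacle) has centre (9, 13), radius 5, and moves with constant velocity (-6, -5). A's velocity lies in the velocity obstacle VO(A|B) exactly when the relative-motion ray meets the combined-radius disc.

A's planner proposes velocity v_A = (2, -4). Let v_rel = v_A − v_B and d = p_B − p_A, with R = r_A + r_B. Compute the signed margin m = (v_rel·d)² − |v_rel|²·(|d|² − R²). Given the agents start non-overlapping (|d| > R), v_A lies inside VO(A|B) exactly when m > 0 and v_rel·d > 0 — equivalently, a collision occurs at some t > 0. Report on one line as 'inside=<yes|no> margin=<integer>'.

d = (15, 24),  |d|² = 801;  R = 2+5 = 7,  c = 801−7² = 752
v_rel = (8, 1),  |v_rel|² = 65;  v_rel·d = (8)·(15) + (1)·(24) = 144
65·t² − 288·t + 752 = 0  ⇒  m = 144² − 65·752 = -28144
m = -28144 < 0,  v_rel·d = 144 > 0  ⇒  outside

inside=no margin=-28144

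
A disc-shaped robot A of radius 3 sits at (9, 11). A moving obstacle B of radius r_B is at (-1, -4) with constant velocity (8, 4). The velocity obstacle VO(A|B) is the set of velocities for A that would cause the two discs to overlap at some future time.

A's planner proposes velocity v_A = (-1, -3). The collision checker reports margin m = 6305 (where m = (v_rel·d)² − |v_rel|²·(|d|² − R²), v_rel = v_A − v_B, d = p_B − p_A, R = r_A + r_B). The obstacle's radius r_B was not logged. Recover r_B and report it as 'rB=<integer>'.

m = 6305
d = (-10, -15);  v_rel = (-9, -7),  |v_rel|² = 130
v_rel×d = (-9)·(-15) − (-7)·(-10) = 65
since m = R²·130 − 65²:  R² = (4225 + 6305) / 130 = 81
R = √81 = 9  ⇒  r_B = 9 − 3 = 6

rB=6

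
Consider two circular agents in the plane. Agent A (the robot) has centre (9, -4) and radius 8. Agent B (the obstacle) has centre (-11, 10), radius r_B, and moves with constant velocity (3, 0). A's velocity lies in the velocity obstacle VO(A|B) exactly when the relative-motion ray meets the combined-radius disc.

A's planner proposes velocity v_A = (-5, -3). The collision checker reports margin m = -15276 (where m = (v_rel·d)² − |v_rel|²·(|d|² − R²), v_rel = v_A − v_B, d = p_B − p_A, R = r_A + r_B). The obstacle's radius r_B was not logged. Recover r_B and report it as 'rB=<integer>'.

m = -15276
d = (-20, 14);  v_rel = (-8, -3),  |v_rel|² = 73
v_rel×d = (-8)·(14) − (-3)·(-20) = -172
since m = R²·73 − (-172)²:  R² = (29584 + -15276) / 73 = 196
R = √196 = 14  ⇒  r_B = 14 − 8 = 6

rB=6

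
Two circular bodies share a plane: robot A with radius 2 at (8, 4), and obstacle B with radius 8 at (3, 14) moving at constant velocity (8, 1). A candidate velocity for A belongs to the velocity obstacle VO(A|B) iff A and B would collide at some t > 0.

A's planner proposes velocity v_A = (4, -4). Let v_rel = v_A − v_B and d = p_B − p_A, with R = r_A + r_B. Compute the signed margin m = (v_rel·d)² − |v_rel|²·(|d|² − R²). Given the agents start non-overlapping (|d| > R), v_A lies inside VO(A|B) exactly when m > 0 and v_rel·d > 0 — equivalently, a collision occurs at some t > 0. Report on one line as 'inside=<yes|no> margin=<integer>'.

d = (-5, 10),  |d|² = 125;  R = 2+8 = 10,  c = 125−10² = 25
v_rel = (-4, -5),  |v_rel|² = 41;  v_rel·d = (-4)·(-5) + (-5)·(10) = -30
41·t² + 60·t + 25 = 0  ⇒  m = (-30)² − 41·25 = -125
m = -125 < 0,  v_rel·d = -30 < 0  ⇒  outside

inside=no margin=-125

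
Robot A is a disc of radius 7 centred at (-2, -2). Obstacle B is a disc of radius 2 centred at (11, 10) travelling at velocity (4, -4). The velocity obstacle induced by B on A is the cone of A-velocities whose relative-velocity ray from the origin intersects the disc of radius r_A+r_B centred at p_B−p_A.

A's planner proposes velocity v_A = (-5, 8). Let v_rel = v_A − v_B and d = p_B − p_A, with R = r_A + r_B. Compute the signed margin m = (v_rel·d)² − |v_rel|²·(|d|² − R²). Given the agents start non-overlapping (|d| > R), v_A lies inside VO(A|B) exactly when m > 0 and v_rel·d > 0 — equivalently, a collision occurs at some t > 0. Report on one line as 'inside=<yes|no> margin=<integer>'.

d = (13, 12),  |d|² = 313;  R = 7+2 = 9,  c = 313−9² = 232
v_rel = (-9, 12),  |v_rel|² = 225;  v_rel·d = (-9)·(13) + (12)·(12) = 27
225·t² − 54·t + 232 = 0  ⇒  m = 27² − 225·232 = -51471
m = -51471 < 0,  v_rel·d = 27 > 0  ⇒  outside

inside=no margin=-51471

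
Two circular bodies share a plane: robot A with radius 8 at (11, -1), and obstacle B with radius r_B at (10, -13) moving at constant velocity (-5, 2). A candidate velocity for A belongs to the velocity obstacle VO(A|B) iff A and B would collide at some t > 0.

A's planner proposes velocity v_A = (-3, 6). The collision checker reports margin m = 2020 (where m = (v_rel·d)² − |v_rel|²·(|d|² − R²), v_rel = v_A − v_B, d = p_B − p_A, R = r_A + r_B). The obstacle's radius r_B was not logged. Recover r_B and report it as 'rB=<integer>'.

m = 2020
d = (-1, -12);  v_rel = (2, 4),  |v_rel|² = 20
v_rel×d = (2)·(-12) − (4)·(-1) = -20
since m = R²·20 − (-20)²:  R² = (400 + 2020) / 20 = 121
R = √121 = 11  ⇒  r_B = 11 − 8 = 3

rB=3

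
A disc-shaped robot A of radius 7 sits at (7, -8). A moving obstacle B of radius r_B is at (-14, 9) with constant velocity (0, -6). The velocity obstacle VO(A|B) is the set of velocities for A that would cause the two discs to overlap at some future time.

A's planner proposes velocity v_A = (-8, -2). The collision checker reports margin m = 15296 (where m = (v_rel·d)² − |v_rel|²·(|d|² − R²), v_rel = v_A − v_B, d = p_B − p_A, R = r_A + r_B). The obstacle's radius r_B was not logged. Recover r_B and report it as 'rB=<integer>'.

m = 15296
d = (-21, 17);  v_rel = (-8, 4),  |v_rel|² = 80
v_rel×d = (-8)·(17) − (4)·(-21) = -52
since m = R²·80 − (-52)²:  R² = (2704 + 15296) / 80 = 225
R = √225 = 15  ⇒  r_B = 15 − 7 = 8

rB=8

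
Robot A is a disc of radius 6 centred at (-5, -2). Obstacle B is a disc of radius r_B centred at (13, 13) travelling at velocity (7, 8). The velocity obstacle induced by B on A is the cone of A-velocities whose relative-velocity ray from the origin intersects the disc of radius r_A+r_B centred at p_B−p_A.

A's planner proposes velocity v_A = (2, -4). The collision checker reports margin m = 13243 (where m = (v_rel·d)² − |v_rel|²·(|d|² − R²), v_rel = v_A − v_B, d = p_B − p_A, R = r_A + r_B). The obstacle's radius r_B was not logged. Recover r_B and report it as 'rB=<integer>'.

m = 13243
d = (18, 15);  v_rel = (-5, -12),  |v_rel|² = 169
v_rel×d = (-5)·(15) − (-12)·(18) = 141
since m = R²·169 − 141²:  R² = (19881 + 13243) / 169 = 196
R = √196 = 14  ⇒  r_B = 14 − 6 = 8

rB=8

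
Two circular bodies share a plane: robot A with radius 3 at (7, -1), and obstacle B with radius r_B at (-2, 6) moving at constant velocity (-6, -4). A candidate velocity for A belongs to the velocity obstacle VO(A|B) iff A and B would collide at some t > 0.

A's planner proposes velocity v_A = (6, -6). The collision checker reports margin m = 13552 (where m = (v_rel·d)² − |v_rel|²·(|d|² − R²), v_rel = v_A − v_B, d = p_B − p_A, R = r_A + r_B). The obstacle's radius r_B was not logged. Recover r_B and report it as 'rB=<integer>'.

m = 13552
d = (-9, 7);  v_rel = (12, -2),  |v_rel|² = 148
v_rel×d = (12)·(7) − (-2)·(-9) = 66
since m = R²·148 − 66²:  R² = (4356 + 13552) / 148 = 121
R = √121 = 11  ⇒  r_B = 11 − 3 = 8

rB=8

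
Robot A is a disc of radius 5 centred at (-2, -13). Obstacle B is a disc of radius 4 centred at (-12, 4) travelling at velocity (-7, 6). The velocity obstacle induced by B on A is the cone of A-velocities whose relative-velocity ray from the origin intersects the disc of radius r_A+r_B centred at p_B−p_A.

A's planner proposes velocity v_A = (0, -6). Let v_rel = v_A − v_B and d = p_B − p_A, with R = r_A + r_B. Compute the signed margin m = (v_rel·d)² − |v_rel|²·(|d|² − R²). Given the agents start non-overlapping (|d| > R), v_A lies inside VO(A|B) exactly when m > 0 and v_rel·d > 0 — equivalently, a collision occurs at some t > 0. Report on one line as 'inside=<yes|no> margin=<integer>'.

d = (-10, 17),  |d|² = 389;  R = 5+4 = 9,  c = 389−9² = 308
v_rel = (7, -12),  |v_rel|² = 193;  v_rel·d = (7)·(-10) + (-12)·(17) = -274
193·t² + 548·t + 308 = 0  ⇒  m = (-274)² − 193·308 = 15632
m = 15632 > 0,  v_rel·d = -274 < 0  ⇒  outside

inside=no margin=15632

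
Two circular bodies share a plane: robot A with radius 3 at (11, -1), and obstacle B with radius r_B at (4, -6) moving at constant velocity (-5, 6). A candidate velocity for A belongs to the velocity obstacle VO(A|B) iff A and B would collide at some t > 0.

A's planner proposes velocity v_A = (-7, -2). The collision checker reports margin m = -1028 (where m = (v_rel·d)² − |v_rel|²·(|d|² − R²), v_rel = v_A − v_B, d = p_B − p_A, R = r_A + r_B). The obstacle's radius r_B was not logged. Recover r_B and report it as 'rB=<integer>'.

m = -1028
d = (-7, -5);  v_rel = (-2, -8),  |v_rel|² = 68
v_rel×d = (-2)·(-5) − (-8)·(-7) = -46
since m = R²·68 − (-46)²:  R² = (2116 + -1028) / 68 = 16
R = √16 = 4  ⇒  r_B = 4 − 3 = 1

rB=1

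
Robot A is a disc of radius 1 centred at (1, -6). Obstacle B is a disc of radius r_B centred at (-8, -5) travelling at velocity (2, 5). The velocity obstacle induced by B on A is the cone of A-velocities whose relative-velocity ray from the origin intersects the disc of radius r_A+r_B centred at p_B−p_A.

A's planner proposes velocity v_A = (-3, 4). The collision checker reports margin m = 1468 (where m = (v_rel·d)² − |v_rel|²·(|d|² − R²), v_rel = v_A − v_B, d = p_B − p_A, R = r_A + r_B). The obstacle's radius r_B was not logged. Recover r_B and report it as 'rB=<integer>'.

m = 1468
d = (-9, 1);  v_rel = (-5, -1),  |v_rel|² = 26
v_rel×d = (-5)·(1) − (-1)·(-9) = -14
since m = R²·26 − (-14)²:  R² = (196 + 1468) / 26 = 64
R = √64 = 8  ⇒  r_B = 8 − 1 = 7

rB=7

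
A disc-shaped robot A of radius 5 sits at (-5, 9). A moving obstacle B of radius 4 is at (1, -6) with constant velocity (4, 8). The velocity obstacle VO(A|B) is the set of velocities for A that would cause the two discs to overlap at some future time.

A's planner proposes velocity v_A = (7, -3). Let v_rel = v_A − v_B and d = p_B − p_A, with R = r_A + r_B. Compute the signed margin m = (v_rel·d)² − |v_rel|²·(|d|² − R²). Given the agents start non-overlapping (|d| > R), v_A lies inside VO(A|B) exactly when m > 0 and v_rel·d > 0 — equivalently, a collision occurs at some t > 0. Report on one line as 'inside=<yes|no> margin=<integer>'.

d = (6, -15),  |d|² = 261;  R = 5+4 = 9,  c = 261−9² = 180
v_rel = (3, -11),  |v_rel|² = 130;  v_rel·d = (3)·(6) + (-11)·(-15) = 183
130·t² − 366·t + 180 = 0  ⇒  m = 183² − 130·180 = 10089
m = 10089 > 0,  v_rel·d = 183 > 0  ⇒  inside

inside=yes margin=10089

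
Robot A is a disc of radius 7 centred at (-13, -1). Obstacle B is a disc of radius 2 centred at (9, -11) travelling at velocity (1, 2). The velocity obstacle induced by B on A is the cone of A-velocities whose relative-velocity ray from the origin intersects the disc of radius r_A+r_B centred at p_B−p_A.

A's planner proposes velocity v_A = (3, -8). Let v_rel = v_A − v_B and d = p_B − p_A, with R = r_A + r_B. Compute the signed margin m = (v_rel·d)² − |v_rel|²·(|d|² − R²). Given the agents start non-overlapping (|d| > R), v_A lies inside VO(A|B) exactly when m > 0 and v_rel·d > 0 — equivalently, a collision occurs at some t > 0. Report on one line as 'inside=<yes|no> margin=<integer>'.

d = (22, -10),  |d|² = 584;  R = 7+2 = 9,  c = 584−9² = 503
v_rel = (2, -10),  |v_rel|² = 104;  v_rel·d = (2)·(22) + (-10)·(-10) = 144
104·t² − 288·t + 503 = 0  ⇒  m = 144² − 104·503 = -31576
m = -31576 < 0,  v_rel·d = 144 > 0  ⇒  outside

inside=no margin=-31576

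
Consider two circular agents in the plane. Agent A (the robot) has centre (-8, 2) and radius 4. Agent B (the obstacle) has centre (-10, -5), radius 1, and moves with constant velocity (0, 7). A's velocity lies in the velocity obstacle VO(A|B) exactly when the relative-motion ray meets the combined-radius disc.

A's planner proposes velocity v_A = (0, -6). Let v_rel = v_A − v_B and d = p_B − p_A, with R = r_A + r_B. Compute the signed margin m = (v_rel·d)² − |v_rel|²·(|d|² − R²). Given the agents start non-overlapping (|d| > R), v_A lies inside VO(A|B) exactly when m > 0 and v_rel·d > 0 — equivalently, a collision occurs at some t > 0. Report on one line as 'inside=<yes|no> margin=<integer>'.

d = (-2, -7),  |d|² = 53;  R = 4+1 = 5,  c = 53−5² = 28
v_rel = (0, -13),  |v_rel|² = 169;  v_rel·d = (0)·(-2) + (-13)·(-7) = 91
169·t² − 182·t + 28 = 0  ⇒  m = 91² − 169·28 = 3549
m = 3549 > 0,  v_rel·d = 91 > 0  ⇒  inside

inside=yes margin=3549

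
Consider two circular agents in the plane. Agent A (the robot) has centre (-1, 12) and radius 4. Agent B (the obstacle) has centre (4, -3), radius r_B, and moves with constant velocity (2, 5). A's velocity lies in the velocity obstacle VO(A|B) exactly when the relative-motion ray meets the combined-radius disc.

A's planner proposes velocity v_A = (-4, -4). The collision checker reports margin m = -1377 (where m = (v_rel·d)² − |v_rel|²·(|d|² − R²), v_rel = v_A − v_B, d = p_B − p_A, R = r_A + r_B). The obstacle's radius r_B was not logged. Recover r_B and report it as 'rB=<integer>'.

m = -1377
d = (5, -15);  v_rel = (-6, -9),  |v_rel|² = 117
v_rel×d = (-6)·(-15) − (-9)·(5) = 135
since m = R²·117 − 135²:  R² = (18225 + -1377) / 117 = 144
R = √144 = 12  ⇒  r_B = 12 − 4 = 8

rB=8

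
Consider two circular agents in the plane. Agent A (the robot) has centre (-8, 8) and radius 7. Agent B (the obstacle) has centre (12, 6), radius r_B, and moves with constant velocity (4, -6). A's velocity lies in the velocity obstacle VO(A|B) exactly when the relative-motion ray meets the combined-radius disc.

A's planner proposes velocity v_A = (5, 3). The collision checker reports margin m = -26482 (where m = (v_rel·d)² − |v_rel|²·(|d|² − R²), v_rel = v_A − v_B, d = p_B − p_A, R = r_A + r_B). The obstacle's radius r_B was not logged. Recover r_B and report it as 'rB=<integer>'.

m = -26482
d = (20, -2);  v_rel = (1, 9),  |v_rel|² = 82
v_rel×d = (1)·(-2) − (9)·(20) = -182
since m = R²·82 − (-182)²:  R² = (33124 + -26482) / 82 = 81
R = √81 = 9  ⇒  r_B = 9 − 7 = 2

rB=2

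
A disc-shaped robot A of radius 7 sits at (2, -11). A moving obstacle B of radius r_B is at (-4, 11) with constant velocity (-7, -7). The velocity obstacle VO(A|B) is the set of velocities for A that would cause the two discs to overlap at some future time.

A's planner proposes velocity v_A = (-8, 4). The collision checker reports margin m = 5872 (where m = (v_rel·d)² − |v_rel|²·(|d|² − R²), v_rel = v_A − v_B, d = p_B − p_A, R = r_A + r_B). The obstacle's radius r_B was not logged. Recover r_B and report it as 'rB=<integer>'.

m = 5872
d = (-6, 22);  v_rel = (-1, 11),  |v_rel|² = 122
v_rel×d = (-1)·(22) − (11)·(-6) = 44
since m = R²·122 − 44²:  R² = (1936 + 5872) / 122 = 64
R = √64 = 8  ⇒  r_B = 8 − 7 = 1

rB=1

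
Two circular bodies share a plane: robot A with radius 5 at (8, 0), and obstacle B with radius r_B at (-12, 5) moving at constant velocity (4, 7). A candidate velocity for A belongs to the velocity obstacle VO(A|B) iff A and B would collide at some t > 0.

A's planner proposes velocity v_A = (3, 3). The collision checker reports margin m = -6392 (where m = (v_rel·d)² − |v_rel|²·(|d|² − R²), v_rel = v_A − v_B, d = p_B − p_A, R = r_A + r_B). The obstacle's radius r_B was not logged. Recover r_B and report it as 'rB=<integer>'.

m = -6392
d = (-20, 5);  v_rel = (-1, -4),  |v_rel|² = 17
v_rel×d = (-1)·(5) − (-4)·(-20) = -85
since m = R²·17 − (-85)²:  R² = (7225 + -6392) / 17 = 49
R = √49 = 7  ⇒  r_B = 7 − 5 = 2

rB=2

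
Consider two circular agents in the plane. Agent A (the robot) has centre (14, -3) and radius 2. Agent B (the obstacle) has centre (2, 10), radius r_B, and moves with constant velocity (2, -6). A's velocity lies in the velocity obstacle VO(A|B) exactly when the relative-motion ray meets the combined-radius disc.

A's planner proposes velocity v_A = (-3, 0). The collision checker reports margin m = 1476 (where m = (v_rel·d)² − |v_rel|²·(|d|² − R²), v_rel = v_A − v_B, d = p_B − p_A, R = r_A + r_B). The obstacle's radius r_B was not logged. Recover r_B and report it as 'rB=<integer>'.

m = 1476
d = (-12, 13);  v_rel = (-5, 6),  |v_rel|² = 61
v_rel×d = (-5)·(13) − (6)·(-12) = 7
since m = R²·61 − 7²:  R² = (49 + 1476) / 61 = 25
R = √25 = 5  ⇒  r_B = 5 − 2 = 3

rB=3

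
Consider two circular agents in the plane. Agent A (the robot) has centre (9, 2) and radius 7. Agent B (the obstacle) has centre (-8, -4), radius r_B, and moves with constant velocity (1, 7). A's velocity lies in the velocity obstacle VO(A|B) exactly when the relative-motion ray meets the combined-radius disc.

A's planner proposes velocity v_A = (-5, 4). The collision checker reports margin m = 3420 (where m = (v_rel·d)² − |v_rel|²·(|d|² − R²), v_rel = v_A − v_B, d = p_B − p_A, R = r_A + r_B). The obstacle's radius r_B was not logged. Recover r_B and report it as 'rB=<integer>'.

m = 3420
d = (-17, -6);  v_rel = (-6, -3),  |v_rel|² = 45
v_rel×d = (-6)·(-6) − (-3)·(-17) = -15
since m = R²·45 − (-15)²:  R² = (225 + 3420) / 45 = 81
R = √81 = 9  ⇒  r_B = 9 − 7 = 2

rB=2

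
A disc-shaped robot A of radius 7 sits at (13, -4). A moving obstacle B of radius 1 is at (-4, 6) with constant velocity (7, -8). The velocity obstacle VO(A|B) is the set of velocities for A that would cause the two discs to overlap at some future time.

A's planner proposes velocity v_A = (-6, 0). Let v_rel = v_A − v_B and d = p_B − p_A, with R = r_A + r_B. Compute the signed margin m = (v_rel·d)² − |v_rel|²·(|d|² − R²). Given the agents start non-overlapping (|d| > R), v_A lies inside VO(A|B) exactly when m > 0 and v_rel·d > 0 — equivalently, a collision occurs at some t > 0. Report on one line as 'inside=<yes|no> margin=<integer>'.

d = (-17, 10),  |d|² = 389;  R = 7+1 = 8,  c = 389−8² = 325
v_rel = (-13, 8),  |v_rel|² = 233;  v_rel·d = (-13)·(-17) + (8)·(10) = 301
233·t² − 602·t + 325 = 0  ⇒  m = 301² − 233·325 = 14876
m = 14876 > 0,  v_rel·d = 301 > 0  ⇒  inside

inside=yes margin=14876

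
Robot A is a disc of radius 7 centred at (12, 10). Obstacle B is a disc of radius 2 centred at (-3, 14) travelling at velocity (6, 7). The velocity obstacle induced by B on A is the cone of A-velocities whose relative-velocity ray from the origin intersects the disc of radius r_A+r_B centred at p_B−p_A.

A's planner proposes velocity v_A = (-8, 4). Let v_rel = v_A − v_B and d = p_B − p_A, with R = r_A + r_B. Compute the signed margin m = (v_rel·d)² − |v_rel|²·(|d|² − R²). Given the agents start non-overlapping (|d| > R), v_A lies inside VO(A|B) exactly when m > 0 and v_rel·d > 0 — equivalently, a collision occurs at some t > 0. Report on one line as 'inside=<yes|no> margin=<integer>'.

d = (-15, 4),  |d|² = 241;  R = 7+2 = 9,  c = 241−9² = 160
v_rel = (-14, -3),  |v_rel|² = 205;  v_rel·d = (-14)·(-15) + (-3)·(4) = 198
205·t² − 396·t + 160 = 0  ⇒  m = 198² − 205·160 = 6404
m = 6404 > 0,  v_rel·d = 198 > 0  ⇒  inside

inside=yes margin=6404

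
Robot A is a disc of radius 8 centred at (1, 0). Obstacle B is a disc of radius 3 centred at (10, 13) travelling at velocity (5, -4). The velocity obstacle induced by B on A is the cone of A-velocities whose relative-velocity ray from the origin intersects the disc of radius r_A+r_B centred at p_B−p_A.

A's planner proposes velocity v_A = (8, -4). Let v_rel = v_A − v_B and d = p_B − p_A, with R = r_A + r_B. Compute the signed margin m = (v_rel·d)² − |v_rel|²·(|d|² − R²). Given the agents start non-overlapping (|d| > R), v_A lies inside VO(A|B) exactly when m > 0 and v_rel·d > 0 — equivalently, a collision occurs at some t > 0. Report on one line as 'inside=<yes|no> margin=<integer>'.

d = (9, 13),  |d|² = 250;  R = 8+3 = 11,  c = 250−11² = 129
v_rel = (3, 0),  |v_rel|² = 9;  v_rel·d = (3)·(9) + (0)·(13) = 27
9·t² − 54·t + 129 = 0  ⇒  m = 27² − 9·129 = -432
m = -432 < 0,  v_rel·d = 27 > 0  ⇒  outside

inside=no margin=-432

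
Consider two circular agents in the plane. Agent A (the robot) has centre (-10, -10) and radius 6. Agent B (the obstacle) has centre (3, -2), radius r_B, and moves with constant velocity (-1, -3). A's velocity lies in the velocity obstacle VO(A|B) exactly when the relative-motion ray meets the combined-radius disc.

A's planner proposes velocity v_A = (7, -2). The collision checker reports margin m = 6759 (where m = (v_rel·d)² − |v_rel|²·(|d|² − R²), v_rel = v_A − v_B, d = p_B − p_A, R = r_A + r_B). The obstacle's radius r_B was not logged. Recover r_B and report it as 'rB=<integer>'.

m = 6759
d = (13, 8);  v_rel = (8, 1),  |v_rel|² = 65
v_rel×d = (8)·(8) − (1)·(13) = 51
since m = R²·65 − 51²:  R² = (2601 + 6759) / 65 = 144
R = √144 = 12  ⇒  r_B = 12 − 6 = 6

rB=6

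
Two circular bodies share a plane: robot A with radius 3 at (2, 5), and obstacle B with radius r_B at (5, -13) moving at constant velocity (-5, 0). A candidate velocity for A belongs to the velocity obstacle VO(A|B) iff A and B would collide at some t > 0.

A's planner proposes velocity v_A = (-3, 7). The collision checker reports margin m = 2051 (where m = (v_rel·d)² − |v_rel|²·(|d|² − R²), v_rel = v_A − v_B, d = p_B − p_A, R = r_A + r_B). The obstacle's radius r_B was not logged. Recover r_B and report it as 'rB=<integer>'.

m = 2051
d = (3, -18);  v_rel = (2, 7),  |v_rel|² = 53
v_rel×d = (2)·(-18) − (7)·(3) = -57
since m = R²·53 − (-57)²:  R² = (3249 + 2051) / 53 = 100
R = √100 = 10  ⇒  r_B = 10 − 3 = 7

rB=7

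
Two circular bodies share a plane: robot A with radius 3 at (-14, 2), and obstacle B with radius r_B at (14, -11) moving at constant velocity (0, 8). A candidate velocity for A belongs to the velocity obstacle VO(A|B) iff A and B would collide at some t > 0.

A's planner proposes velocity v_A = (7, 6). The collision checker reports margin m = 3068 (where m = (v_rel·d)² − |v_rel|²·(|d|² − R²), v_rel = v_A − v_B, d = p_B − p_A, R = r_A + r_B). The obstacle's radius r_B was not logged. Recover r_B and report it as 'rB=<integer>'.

m = 3068
d = (28, -13);  v_rel = (7, -2),  |v_rel|² = 53
v_rel×d = (7)·(-13) − (-2)·(28) = -35
since m = R²·53 − (-35)²:  R² = (1225 + 3068) / 53 = 81
R = √81 = 9  ⇒  r_B = 9 − 3 = 6

rB=6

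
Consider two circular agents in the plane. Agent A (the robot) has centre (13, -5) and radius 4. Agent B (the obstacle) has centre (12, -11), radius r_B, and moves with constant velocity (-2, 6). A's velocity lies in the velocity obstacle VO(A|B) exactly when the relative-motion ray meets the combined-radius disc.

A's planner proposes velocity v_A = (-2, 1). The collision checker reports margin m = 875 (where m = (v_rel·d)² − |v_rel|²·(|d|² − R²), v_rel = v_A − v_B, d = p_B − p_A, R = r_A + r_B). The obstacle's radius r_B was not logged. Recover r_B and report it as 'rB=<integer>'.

m = 875
d = (-1, -6);  v_rel = (0, -5),  |v_rel|² = 25
v_rel×d = (0)·(-6) − (-5)·(-1) = -5
since m = R²·25 − (-5)²:  R² = (25 + 875) / 25 = 36
R = √36 = 6  ⇒  r_B = 6 − 4 = 2

rB=2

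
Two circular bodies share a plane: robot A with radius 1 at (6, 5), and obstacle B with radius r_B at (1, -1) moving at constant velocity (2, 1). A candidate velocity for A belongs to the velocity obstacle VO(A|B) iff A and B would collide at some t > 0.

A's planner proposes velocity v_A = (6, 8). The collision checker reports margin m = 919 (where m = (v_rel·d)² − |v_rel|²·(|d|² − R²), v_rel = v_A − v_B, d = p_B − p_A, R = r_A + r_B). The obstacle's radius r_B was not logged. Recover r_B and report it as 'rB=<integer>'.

m = 919
d = (-5, -6);  v_rel = (4, 7),  |v_rel|² = 65
v_rel×d = (4)·(-6) − (7)·(-5) = 11
since m = R²·65 − 11²:  R² = (121 + 919) / 65 = 16
R = √16 = 4  ⇒  r_B = 4 − 1 = 3

rB=3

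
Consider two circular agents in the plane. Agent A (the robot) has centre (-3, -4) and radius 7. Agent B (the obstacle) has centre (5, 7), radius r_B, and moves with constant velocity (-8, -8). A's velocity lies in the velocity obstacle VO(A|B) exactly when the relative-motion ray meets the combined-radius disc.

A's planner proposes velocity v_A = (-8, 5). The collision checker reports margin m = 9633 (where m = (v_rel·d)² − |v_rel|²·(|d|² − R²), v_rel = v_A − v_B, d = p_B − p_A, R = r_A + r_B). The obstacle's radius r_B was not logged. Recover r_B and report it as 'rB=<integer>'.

m = 9633
d = (8, 11);  v_rel = (0, 13),  |v_rel|² = 169
v_rel×d = (0)·(11) − (13)·(8) = -104
since m = R²·169 − (-104)²:  R² = (10816 + 9633) / 169 = 121
R = √121 = 11  ⇒  r_B = 11 − 7 = 4

rB=4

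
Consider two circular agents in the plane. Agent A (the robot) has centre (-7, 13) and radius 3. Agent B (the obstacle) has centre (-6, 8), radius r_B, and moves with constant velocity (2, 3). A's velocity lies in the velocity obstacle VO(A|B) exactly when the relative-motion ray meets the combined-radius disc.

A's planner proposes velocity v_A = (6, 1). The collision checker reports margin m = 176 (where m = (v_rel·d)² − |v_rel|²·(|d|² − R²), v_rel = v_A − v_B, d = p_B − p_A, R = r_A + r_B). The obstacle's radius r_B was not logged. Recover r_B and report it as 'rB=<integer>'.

m = 176
d = (1, -5);  v_rel = (4, -2),  |v_rel|² = 20
v_rel×d = (4)·(-5) − (-2)·(1) = -18
since m = R²·20 − (-18)²:  R² = (324 + 176) / 20 = 25
R = √25 = 5  ⇒  r_B = 5 − 3 = 2

rB=2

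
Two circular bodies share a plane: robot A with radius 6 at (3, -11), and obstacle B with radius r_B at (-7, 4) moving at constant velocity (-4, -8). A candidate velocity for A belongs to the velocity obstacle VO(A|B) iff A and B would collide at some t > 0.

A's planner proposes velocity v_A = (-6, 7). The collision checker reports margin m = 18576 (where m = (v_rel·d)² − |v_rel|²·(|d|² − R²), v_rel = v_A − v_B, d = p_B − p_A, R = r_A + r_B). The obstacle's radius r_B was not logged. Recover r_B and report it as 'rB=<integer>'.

m = 18576
d = (-10, 15);  v_rel = (-2, 15),  |v_rel|² = 229
v_rel×d = (-2)·(15) − (15)·(-10) = 120
since m = R²·229 − 120²:  R² = (14400 + 18576) / 229 = 144
R = √144 = 12  ⇒  r_B = 12 − 6 = 6

rB=6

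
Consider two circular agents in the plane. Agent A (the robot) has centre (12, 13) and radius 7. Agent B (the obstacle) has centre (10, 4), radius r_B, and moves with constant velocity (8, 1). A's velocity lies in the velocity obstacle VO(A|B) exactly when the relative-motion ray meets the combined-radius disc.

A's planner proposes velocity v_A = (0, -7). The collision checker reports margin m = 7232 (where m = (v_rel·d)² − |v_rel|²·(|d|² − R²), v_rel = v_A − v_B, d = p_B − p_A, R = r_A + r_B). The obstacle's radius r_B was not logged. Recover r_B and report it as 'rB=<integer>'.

m = 7232
d = (-2, -9);  v_rel = (-8, -8),  |v_rel|² = 128
v_rel×d = (-8)·(-9) − (-8)·(-2) = 56
since m = R²·128 − 56²:  R² = (3136 + 7232) / 128 = 81
R = √81 = 9  ⇒  r_B = 9 − 7 = 2

rB=2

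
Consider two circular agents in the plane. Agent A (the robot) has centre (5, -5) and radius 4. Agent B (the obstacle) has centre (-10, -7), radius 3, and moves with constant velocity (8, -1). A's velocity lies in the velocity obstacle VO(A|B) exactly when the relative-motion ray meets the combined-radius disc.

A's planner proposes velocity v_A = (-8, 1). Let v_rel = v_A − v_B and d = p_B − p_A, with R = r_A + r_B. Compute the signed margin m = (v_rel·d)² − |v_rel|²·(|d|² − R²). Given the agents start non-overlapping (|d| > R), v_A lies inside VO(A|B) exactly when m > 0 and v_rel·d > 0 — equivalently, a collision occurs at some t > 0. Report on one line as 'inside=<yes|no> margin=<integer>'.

d = (-15, -2),  |d|² = 229;  R = 4+3 = 7,  c = 229−7² = 180
v_rel = (-16, 2),  |v_rel|² = 260;  v_rel·d = (-16)·(-15) + (2)·(-2) = 236
260·t² − 472·t + 180 = 0  ⇒  m = 236² − 260·180 = 8896
m = 8896 > 0,  v_rel·d = 236 > 0  ⇒  inside

inside=yes margin=8896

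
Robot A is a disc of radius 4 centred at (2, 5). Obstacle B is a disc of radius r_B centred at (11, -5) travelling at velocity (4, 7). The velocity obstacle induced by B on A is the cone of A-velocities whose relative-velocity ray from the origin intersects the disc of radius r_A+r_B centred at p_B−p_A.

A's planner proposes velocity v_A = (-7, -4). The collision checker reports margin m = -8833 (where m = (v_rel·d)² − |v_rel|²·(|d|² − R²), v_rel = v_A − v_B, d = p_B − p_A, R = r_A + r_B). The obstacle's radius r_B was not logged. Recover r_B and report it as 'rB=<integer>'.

m = -8833
d = (9, -10);  v_rel = (-11, -11),  |v_rel|² = 242
v_rel×d = (-11)·(-10) − (-11)·(9) = 209
since m = R²·242 − 209²:  R² = (43681 + -8833) / 242 = 144
R = √144 = 12  ⇒  r_B = 12 − 4 = 8

rB=8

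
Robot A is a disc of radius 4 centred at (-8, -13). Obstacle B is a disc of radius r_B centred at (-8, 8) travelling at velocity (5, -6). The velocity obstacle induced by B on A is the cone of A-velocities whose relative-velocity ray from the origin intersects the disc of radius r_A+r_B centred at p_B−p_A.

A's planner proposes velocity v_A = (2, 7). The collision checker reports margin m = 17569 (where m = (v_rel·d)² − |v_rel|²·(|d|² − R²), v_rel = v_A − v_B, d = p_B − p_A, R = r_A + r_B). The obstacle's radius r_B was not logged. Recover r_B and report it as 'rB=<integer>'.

m = 17569
d = (0, 21);  v_rel = (-3, 13),  |v_rel|² = 178
v_rel×d = (-3)·(21) − (13)·(0) = -63
since m = R²·178 − (-63)²:  R² = (3969 + 17569) / 178 = 121
R = √121 = 11  ⇒  r_B = 11 − 4 = 7

rB=7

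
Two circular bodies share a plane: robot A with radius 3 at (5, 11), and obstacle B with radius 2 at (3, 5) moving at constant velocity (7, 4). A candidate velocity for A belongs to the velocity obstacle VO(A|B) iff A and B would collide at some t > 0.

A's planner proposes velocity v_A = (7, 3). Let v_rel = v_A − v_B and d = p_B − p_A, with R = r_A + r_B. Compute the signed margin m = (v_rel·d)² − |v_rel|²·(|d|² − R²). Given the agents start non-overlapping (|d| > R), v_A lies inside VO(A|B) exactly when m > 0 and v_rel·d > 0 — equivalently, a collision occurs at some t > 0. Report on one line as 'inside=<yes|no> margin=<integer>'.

d = (-2, -6),  |d|² = 40;  R = 3+2 = 5,  c = 40−5² = 15
v_rel = (0, -1),  |v_rel|² = 1;  v_rel·d = (0)·(-2) + (-1)·(-6) = 6
1·t² − 12·t + 15 = 0  ⇒  m = 6² − 1·15 = 21
m = 21 > 0,  v_rel·d = 6 > 0  ⇒  inside

inside=yes margin=21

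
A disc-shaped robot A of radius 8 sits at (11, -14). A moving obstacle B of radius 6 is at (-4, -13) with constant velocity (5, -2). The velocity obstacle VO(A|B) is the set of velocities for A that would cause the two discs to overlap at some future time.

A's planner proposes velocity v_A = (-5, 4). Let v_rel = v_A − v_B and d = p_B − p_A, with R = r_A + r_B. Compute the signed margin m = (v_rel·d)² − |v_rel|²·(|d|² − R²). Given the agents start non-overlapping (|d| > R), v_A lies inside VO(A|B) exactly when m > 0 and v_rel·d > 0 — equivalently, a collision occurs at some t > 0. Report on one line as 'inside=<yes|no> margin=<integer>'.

d = (-15, 1),  |d|² = 226;  R = 8+6 = 14,  c = 226−14² = 30
v_rel = (-10, 6),  |v_rel|² = 136;  v_rel·d = (-10)·(-15) + (6)·(1) = 156
136·t² − 312·t + 30 = 0  ⇒  m = 156² − 136·30 = 20256
m = 20256 > 0,  v_rel·d = 156 > 0  ⇒  inside

inside=yes margin=20256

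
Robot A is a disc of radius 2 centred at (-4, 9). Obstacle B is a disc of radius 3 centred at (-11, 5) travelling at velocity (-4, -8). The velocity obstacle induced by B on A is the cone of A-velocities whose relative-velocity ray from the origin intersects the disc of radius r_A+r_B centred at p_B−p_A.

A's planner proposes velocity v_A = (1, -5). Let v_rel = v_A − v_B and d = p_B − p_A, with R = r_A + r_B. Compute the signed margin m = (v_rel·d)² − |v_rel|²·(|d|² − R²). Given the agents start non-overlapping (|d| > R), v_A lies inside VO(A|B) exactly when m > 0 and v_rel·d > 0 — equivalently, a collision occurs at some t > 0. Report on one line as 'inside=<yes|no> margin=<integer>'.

d = (-7, -4),  |d|² = 65;  R = 2+3 = 5,  c = 65−5² = 40
v_rel = (5, 3),  |v_rel|² = 34;  v_rel·d = (5)·(-7) + (3)·(-4) = -47
34·t² + 94·t + 40 = 0  ⇒  m = (-47)² − 34·40 = 849
m = 849 > 0,  v_rel·d = -47 < 0  ⇒  outside

inside=no margin=849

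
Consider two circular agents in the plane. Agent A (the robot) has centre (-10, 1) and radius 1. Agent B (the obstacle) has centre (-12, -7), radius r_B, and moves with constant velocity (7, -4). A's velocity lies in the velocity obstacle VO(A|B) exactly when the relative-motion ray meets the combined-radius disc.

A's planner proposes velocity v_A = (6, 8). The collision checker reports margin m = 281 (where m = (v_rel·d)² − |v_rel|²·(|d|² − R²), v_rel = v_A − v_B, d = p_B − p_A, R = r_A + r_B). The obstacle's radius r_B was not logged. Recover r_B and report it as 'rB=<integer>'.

m = 281
d = (-2, -8);  v_rel = (-1, 12),  |v_rel|² = 145
v_rel×d = (-1)·(-8) − (12)·(-2) = 32
since m = R²·145 − 32²:  R² = (1024 + 281) / 145 = 9
R = √9 = 3  ⇒  r_B = 3 − 1 = 2

rB=2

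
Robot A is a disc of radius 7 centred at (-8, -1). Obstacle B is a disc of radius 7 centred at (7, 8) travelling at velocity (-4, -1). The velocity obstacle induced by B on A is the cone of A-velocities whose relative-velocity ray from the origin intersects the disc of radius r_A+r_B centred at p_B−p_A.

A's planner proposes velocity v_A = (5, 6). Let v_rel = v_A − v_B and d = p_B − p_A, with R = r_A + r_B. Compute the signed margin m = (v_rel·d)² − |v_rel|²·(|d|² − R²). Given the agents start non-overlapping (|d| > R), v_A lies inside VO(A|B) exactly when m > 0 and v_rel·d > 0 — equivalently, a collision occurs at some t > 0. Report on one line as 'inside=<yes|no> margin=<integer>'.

d = (15, 9),  |d|² = 306;  R = 7+7 = 14,  c = 306−14² = 110
v_rel = (9, 7),  |v_rel|² = 130;  v_rel·d = (9)·(15) + (7)·(9) = 198
130·t² − 396·t + 110 = 0  ⇒  m = 198² − 130·110 = 24904
m = 24904 > 0,  v_rel·d = 198 > 0  ⇒  inside

inside=yes margin=24904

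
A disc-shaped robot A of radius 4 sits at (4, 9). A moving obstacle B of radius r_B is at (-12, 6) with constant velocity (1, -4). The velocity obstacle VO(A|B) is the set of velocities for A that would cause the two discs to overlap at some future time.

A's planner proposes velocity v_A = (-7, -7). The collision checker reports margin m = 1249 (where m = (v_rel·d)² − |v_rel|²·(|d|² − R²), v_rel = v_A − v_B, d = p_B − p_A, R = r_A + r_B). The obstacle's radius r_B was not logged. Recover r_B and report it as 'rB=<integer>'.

m = 1249
d = (-16, -3);  v_rel = (-8, -3),  |v_rel|² = 73
v_rel×d = (-8)·(-3) − (-3)·(-16) = -24
since m = R²·73 − (-24)²:  R² = (576 + 1249) / 73 = 25
R = √25 = 5  ⇒  r_B = 5 − 4 = 1

rB=1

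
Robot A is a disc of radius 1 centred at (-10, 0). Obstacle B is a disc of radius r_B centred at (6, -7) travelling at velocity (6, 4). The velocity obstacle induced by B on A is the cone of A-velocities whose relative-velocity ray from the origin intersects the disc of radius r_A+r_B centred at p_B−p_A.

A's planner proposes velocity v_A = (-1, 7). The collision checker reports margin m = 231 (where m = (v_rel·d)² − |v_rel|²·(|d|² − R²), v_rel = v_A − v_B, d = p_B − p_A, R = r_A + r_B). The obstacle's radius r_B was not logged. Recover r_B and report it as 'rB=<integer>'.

m = 231
d = (16, -7);  v_rel = (-7, 3),  |v_rel|² = 58
v_rel×d = (-7)·(-7) − (3)·(16) = 1
since m = R²·58 − 1²:  R² = (1 + 231) / 58 = 4
R = √4 = 2  ⇒  r_B = 2 − 1 = 1

rB=1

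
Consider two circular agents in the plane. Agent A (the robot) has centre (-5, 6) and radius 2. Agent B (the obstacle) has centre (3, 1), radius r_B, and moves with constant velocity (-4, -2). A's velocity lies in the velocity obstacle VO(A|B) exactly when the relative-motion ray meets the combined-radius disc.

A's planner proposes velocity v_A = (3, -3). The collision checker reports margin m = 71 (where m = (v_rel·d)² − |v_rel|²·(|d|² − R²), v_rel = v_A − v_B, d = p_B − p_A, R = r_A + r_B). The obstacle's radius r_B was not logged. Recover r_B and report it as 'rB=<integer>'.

m = 71
d = (8, -5);  v_rel = (7, -1),  |v_rel|² = 50
v_rel×d = (7)·(-5) − (-1)·(8) = -27
since m = R²·50 − (-27)²:  R² = (729 + 71) / 50 = 16
R = √16 = 4  ⇒  r_B = 4 − 2 = 2

rB=2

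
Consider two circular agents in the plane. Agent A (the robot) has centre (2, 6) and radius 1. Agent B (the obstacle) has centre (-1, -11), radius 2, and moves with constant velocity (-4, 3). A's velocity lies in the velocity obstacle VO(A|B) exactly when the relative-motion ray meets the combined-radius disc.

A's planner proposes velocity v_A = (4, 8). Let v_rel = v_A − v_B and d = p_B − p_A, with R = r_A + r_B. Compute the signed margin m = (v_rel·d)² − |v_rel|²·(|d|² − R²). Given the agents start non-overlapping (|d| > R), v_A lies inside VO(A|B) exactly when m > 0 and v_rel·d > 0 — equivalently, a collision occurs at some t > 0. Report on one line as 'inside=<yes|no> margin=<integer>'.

d = (-3, -17),  |d|² = 298;  R = 1+2 = 3,  c = 298−3² = 289
v_rel = (8, 5),  |v_rel|² = 89;  v_rel·d = (8)·(-3) + (5)·(-17) = -109
89·t² + 218·t + 289 = 0  ⇒  m = (-109)² − 89·289 = -13840
m = -13840 < 0,  v_rel·d = -109 < 0  ⇒  outside

inside=no margin=-13840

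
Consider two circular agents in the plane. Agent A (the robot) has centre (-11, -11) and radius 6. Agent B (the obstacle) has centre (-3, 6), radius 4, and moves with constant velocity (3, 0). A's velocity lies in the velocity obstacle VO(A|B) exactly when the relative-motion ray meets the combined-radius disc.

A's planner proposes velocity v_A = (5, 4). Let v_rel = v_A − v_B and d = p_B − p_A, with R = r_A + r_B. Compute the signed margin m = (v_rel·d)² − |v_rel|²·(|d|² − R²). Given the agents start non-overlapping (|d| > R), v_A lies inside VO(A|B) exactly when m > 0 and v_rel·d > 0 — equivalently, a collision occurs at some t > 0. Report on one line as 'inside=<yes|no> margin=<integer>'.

d = (8, 17),  |d|² = 353;  R = 6+4 = 10,  c = 353−10² = 253
v_rel = (2, 4),  |v_rel|² = 20;  v_rel·d = (2)·(8) + (4)·(17) = 84
20·t² − 168·t + 253 = 0  ⇒  m = 84² − 20·253 = 1996
m = 1996 > 0,  v_rel·d = 84 > 0  ⇒  inside

inside=yes margin=1996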